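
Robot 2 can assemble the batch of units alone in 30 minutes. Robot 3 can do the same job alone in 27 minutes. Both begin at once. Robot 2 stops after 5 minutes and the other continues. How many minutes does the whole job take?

In the first 5 minutes the combined rate is 19/270, so 19/54 of the job is done, leaving 35/54.
After Robot 2 leaves the rate is 1/27 per minute; the remaining 35/54 takes 35/2 minutes.
Total = 5 + 35/2 = 45/2 minutes.

45/2 minutes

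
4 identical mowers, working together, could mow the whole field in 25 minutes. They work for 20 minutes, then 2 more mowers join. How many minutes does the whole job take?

One mower does 1/100 of the job per minute.
After 20 minutes with 4 mowers, 4/5 is done (1/5 left).
With 6 mowers the rate is 6/100 = 3/50, so the rest takes 1/5 ÷ 3/50 = 10/3 minutes.
Total = 20 + 10/3 = 70/3 minutes.

70/3 minutes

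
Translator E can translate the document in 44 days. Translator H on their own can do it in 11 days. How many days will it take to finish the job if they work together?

44/5 days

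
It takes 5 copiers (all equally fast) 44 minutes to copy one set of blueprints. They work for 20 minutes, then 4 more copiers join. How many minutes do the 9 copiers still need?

One copier does 1/220 of the job per minute.
After 20 minutes with 5 copiers, 5/11 is done (6/11 left).
With 9 copiers the rate is 9/220, so the rest takes 6/11 ÷ 9/220 = 40/3 minutes.

40/3 minutes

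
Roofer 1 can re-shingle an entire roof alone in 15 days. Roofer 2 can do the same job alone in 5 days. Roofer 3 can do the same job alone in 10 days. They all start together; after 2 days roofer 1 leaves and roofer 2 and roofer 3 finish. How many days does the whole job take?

In the first 2 days the combined rate is 11/30, so 11/15 of the job is done, leaving 4/15.
After roofer 1 leaves the rate is 3/10 per day; the remaining 4/15 takes 8/9 days.
Total = 2 + 8/9 = 26/9 days.

26/9 days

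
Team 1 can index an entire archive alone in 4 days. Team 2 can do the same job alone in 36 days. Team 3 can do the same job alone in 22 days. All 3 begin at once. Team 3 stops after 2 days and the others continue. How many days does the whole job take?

In the first 2 days the combined rate is 32/99, so 64/99 of the job is done, leaving 35/99.
After team 3 leaves the rate is 5/18 per day; the remaining 35/99 takes 14/11 days.
Total = 2 + 14/11 = 36/11 days.

36/11 days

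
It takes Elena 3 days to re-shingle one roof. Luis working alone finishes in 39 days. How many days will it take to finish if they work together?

39/14 days

With two workers the combined time is the product over the sum: 3·39/(3+39) = 117/42 = 39/14 days.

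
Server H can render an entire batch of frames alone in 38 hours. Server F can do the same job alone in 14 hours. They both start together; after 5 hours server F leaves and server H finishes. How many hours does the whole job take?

In the first 5 hours the combined rate is 13/133, so 65/133 of the job is done, leaving 68/133.
After server F leaves the rate is 1/38 per hour; the remaining 68/133 takes 136/7 hours.
Total = 5 + 136/7 = 171/7 hours.

171/7 hours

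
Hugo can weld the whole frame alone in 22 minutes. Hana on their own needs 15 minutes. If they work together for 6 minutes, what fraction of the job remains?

Combined rate: 1/22 + 1/15 = (15 + 22)/330 = 37/330 per minute.
In 6 minutes they complete 6·37/330 = 37/55 of the job.
So 18/55 remains.

18/55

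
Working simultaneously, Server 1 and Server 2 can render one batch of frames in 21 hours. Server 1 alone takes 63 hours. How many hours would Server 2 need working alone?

Combined rate is 1/21 per hour.
Known contribution: 1/63 per hour.
So Server 2's rate is 1/21 − 1/63 = 2/63, meaning 63/2 hours alone.

63/2 hours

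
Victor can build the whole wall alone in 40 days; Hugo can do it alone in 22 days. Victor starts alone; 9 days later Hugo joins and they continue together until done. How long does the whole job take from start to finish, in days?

20 days

In 9 days Victor does 9/40 of the job, leaving 31/40.
Victor and Hugo together work at 31/440 per day, so finishing takes 31/40 ÷ 31/440 = 11 days.
Total time = 9 + 11 = 20 days.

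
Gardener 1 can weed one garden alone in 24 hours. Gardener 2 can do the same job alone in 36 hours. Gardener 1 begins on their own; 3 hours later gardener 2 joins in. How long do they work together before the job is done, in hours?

63/5 hours

In the first 3 hours gardener 1 alone does 3/24 = 1/8 of the job, leaving 7/8.
Once everyone is working, combined rate: 1/24 + 1/36 = (3 + 2)/72 = 5/72 per hour.
Remaining 7/8 at 5/72 per hour takes 63/5 hours.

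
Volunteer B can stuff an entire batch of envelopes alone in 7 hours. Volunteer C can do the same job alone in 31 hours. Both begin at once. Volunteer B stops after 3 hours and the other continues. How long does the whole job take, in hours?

124/7 hours

In the first 3 hours the combined rate is 38/217, so 114/217 of the job is done, leaving 103/217.
After Volunteer B leaves the rate is 1/31 per hour; the remaining 103/217 takes 103/7 hours.
Total = 3 + 103/7 = 124/7 hours.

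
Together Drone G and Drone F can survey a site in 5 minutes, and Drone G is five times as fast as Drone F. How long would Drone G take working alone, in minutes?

Let Drone F's rate be r; then Drone G's rate is 5r, so together (5 + 1)r = 6r = 1/5.
Thus r = 1/30 per minute.
Drone F alone: 30 minutes; Drone G alone: 6 minutes.

6 minutes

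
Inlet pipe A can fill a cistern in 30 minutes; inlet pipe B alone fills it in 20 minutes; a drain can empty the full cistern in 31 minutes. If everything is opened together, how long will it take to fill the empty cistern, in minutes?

Net rate = 1/30 + 1/20 − 1/31 = (62 + 93 − 60)/1860 = 95/1860 = 19/372 per minute.
Filling time = 1 ÷ (19/372) = 372/19 minutes.

372/19 minutes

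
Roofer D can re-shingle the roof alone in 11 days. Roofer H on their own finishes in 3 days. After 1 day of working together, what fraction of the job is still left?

19/33

Combined rate: 1/11 + 1/3 = (3 + 11)/33 = 14/33 per day.
In 1 day they complete 1·14/33 = 14/33 of the job.
So 19/33 remains.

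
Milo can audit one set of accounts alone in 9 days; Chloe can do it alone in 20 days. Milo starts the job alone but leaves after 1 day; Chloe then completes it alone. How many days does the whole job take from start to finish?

In 1 day Milo does 1/9 of the job, leaving 8/9.
Chloe works at 1/20 per day, so finishing takes 8/9 ÷ 1/20 = 160/9 days.
Total time = 1 + 160/9 = 169/9 days.

169/9 days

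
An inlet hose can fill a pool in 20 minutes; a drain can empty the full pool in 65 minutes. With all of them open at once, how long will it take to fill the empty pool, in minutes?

260/9 minutes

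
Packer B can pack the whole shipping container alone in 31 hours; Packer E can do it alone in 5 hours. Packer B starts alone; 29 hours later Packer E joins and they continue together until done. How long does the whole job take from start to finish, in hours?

527/18 hours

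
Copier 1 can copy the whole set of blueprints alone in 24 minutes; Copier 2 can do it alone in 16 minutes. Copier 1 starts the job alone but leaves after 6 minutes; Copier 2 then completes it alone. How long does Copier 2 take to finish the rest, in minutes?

In 6 minutes Copier 1 does 6/24 = 1/4 of the job, leaving 3/4.
Copier 2 works at 1/16 per minute, so finishing takes 3/4 ÷ 1/16 = 12 minutes.

12 minutes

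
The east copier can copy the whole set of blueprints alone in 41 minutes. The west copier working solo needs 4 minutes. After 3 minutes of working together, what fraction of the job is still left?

29/164

Combined rate: 1/41 + 1/4 = (4 + 41)/164 = 45/164 per minute.
In 3 minutes they complete 3·45/164 = 135/164 of the job.
So 29/164 remains.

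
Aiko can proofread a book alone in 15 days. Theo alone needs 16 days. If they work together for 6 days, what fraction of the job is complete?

31/40

Combined rate: 1/15 + 1/16 = (16 + 15)/240 = 31/240 per day.
In 6 days they complete 6·31/240 = 31/40 of the job.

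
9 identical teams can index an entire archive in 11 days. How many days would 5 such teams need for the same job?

99/5 days

Total work is 9·11 = 99 team-days.
With 5 teams: 99/5 days.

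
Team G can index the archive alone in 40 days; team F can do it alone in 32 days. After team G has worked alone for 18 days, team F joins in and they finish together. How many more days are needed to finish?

In 18 days team G does 18/40 = 9/20 of the job, leaving 11/20.
Team G and team F together work at 9/160 per day, so finishing takes 11/20 ÷ 9/160 = 88/9 days.

88/9 days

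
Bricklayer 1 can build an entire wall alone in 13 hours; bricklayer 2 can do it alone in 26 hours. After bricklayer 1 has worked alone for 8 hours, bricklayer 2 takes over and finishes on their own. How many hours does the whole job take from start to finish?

18 hours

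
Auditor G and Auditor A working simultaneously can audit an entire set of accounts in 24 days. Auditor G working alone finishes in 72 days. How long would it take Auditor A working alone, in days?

36 days

Combined rate is 1/24 per day.
Known contribution: 1/72 per day.
So Auditor A's rate is 1/24 − 1/72 = 1/36, meaning 36 days alone.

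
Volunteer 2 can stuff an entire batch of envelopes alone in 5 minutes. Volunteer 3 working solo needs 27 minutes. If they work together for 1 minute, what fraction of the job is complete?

32/135

Combined rate: 1/5 + 1/27 = (27 + 5)/135 = 32/135 per minute.
In 1 minute they complete 1·32/135 = 32/135 of the job.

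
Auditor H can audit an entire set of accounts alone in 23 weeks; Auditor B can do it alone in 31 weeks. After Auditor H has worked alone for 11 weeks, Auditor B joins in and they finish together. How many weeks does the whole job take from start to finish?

161/9 weeks

In 11 weeks Auditor H does 11/23 of the job, leaving 12/23.
Auditor H and Auditor B together work at 54/713 per week, so finishing takes 12/23 ÷ 54/713 = 62/9 weeks.
Total time = 11 + 62/9 = 161/9 weeks.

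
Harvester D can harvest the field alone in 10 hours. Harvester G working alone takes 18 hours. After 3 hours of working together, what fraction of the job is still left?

Combined rate: 1/10 + 1/18 = (9 + 5)/90 = 14/90 = 7/45 per hour.
In 3 hours they complete 3·7/45 = 7/15 of the job.
So 8/15 remains.

8/15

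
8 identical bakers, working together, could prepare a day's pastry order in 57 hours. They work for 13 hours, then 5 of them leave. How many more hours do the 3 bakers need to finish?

One baker does 1/456 of the job per hour.
After 13 hours with 8 bakers, 13/57 is done (44/57 left).
With 3 bakers the rate is 3/456 = 1/152, so the rest takes 44/57 ÷ 1/152 = 352/3 hours.

352/3 hours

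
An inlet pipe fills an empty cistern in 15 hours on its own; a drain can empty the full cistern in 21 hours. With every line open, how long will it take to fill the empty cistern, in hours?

Net rate = 1/15 − 1/21 = (7 − 5)/105 = 2/105 per hour.
Filling time = 1 ÷ (2/105) = 105/2 hours.

105/2 hours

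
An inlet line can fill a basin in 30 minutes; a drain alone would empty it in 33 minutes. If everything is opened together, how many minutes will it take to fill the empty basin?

Net rate = 1/30 − 1/33 = (11 − 10)/330 = 1/330 per minute.
Filling time = 1 ÷ (1/330) = 330 minutes.

330 minutes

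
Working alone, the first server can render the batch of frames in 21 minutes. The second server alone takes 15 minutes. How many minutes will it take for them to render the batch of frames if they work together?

35/4 minutes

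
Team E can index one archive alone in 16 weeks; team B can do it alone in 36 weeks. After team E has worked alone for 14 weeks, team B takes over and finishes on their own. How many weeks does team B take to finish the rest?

In 14 weeks team E does 14/16 = 7/8 of the job, leaving 1/8.
Team B works at 1/36 per week, so finishing takes 1/8 ÷ 1/36 = 9/2 weeks.

9/2 weeks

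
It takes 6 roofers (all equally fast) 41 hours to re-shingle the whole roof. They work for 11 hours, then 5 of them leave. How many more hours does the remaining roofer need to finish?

One roofer does 1/246 of the job per hour.
After 11 hours with 6 roofers, 11/41 is done (30/41 left).
With 1 roofer the rate is 1/246, so the rest takes 30/41 ÷ 1/246 = 180 hours.

180 hours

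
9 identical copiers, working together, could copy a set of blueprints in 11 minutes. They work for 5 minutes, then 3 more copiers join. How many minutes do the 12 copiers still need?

9/2 minutes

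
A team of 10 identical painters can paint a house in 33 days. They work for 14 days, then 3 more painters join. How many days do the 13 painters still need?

One painter does 1/330 of the job per day.
After 14 days with 10 painters, 14/33 is done (19/33 left).
With 13 painters the rate is 13/330, so the rest takes 19/33 ÷ 13/330 = 190/13 days.

190/13 days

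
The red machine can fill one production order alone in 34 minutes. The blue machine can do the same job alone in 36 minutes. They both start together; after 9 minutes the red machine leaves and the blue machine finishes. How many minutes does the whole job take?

In the first 9 minutes the combined rate is 35/612, so 35/68 of the job is done, leaving 33/68.
After the red machine leaves the rate is 1/36 per minute; the remaining 33/68 takes 297/17 minutes.
Total = 9 + 297/17 = 450/17 minutes.

450/17 minutes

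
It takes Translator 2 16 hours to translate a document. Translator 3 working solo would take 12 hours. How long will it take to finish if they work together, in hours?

48/7 hours

With two workers the combined time is the product over the sum: 16·12/(16+12) = 192/28 = 48/7 hours.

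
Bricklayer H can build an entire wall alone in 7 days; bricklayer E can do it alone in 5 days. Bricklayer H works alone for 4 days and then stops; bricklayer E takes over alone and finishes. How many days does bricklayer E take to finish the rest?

15/7 days

In 4 days bricklayer H does 4/7 of the job, leaving 3/7.
Bricklayer E works at 1/5 per day, so finishing takes 3/7 ÷ 1/5 = 15/7 days.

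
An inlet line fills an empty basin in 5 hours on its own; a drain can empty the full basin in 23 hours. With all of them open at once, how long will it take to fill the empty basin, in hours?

115/18 hours

Net rate = 1/5 − 1/23 = (23 − 5)/115 = 18/115 per hour.
Filling time = 1 ÷ (18/115) = 115/18 hours.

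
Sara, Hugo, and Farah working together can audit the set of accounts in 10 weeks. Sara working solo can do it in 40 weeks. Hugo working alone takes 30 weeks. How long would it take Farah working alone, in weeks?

24 weeks

Combined rate is 1/10 per week.
Known contribution: 1/40 + 1/30 = (3 + 4)/120 = 7/120 per week.
So Farah's rate is 1/10 − 7/120 = 1/24, meaning 24 weeks alone.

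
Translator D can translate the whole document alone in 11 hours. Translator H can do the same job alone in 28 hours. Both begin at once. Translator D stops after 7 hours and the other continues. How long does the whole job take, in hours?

In the first 7 hours the combined rate is 39/308, so 39/44 of the job is done, leaving 5/44.
After Translator D leaves the rate is 1/28 per hour; the remaining 5/44 takes 35/11 hours.
Total = 7 + 35/11 = 112/11 hours.

112/11 hours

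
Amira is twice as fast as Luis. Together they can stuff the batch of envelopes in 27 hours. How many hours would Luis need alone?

81 hours

Let Luis's rate be r; then Amira's rate is 2r, so together (2 + 1)r = 3r = 1/27.
Thus r = 1/81 per hour.
Luis alone: 81 hours; Amira alone: 81/2 hours.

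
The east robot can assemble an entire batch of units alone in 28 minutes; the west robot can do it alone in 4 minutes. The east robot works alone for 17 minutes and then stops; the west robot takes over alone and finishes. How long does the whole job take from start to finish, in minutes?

In 17 minutes the east robot does 17/28 of the job, leaving 11/28.
The west robot works at 1/4 per minute, so finishing takes 11/28 ÷ 1/4 = 11/7 minutes.
Total time = 17 + 11/7 = 130/7 minutes.

130/7 minutes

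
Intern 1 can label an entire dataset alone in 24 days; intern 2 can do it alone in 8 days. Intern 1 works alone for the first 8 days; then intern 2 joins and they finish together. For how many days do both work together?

4 days

In 8 days intern 1 does 8/24 = 1/3 of the job, leaving 2/3.
Intern 1 and intern 2 together work at 1/6 per day, so finishing takes 2/3 ÷ 1/6 = 4 days.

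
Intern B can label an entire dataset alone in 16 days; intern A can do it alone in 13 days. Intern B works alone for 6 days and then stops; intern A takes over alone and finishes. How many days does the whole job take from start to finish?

In 6 days intern B does 6/16 = 3/8 of the job, leaving 5/8.
Intern A works at 1/13 per day, so finishing takes 5/8 ÷ 1/13 = 65/8 days.
Total time = 6 + 65/8 = 113/8 days.

113/8 days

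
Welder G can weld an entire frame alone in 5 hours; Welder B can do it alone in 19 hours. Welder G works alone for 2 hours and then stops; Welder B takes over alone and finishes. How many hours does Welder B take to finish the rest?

In 2 hours Welder G does 2/5 of the job, leaving 3/5.
Welder B works at 1/19 per hour, so finishing takes 3/5 ÷ 1/19 = 57/5 hours.

57/5 hours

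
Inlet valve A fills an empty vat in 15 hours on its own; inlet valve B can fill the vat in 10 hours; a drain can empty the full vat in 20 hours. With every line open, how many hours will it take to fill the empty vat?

Net rate = 1/15 + 1/10 − 1/20 = (4 + 6 − 3)/60 = 7/60 per hour.
Filling time = 1 ÷ (7/60) = 60/7 hours.

60/7 hours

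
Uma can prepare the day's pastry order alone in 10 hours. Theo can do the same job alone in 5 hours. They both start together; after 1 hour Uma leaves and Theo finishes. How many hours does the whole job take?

In the first 1 hour the combined rate is 3/10, so 3/10 of the job is done, leaving 7/10.
After Uma leaves the rate is 1/5 per hour; the remaining 7/10 takes 7/2 hours.
Total = 1 + 7/2 = 9/2 hours.

9/2 hours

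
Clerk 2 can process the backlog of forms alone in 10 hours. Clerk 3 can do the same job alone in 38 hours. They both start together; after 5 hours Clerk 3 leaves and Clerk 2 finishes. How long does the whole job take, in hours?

165/19 hours

In the first 5 hours the combined rate is 12/95, so 12/19 of the job is done, leaving 7/19.
After Clerk 3 leaves the rate is 1/10 per hour; the remaining 7/19 takes 70/19 hours.
Total = 5 + 70/19 = 165/19 hours.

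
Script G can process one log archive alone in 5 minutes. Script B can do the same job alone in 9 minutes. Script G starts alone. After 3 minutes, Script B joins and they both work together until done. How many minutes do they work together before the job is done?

9/7 minutes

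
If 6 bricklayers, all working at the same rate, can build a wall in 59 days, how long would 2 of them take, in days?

177 days

Total work is 6·59 = 354 bricklayer-days.
With 2 bricklayers: 354/2 = 177 days.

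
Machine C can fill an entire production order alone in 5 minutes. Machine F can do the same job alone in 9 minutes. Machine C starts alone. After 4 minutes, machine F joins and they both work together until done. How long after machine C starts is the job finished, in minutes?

In the first 4 minutes machine C alone does 4/5 of the job, leaving 1/5.
Once everyone is working, combined rate: 1/5 + 1/9 = (9 + 5)/45 = 14/45 per minute.
Remaining 1/5 at 14/45 per minute takes 9/14 minutes.
Total from the start = 4 + 9/14 = 65/14 minutes.

65/14 minutes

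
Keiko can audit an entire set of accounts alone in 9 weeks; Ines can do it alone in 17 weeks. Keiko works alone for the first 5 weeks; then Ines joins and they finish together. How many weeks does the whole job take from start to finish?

99/13 weeks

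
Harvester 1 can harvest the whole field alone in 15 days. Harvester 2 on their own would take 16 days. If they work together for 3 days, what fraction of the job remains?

49/80

Combined rate: 1/15 + 1/16 = (16 + 15)/240 = 31/240 per day.
In 3 days they complete 3·31/240 = 31/80 of the job.
So 49/80 remains.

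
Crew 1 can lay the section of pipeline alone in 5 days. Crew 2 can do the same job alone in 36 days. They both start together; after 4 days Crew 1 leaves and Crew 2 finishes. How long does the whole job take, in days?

In the first 4 days the combined rate is 41/180, so 41/45 of the job is done, leaving 4/45.
After Crew 1 leaves the rate is 1/36 per day; the remaining 4/45 takes 16/5 days.
Total = 4 + 16/5 = 36/5 days.

36/5 days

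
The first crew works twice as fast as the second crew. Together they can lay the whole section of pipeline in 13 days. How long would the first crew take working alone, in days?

39/2 days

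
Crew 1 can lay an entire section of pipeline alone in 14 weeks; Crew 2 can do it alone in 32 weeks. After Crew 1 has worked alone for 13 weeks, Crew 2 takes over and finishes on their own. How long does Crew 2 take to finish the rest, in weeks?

16/7 weeks

In 13 weeks Crew 1 does 13/14 of the job, leaving 1/14.
Crew 2 works at 1/32 per week, so finishing takes 1/14 ÷ 1/32 = 16/7 weeks.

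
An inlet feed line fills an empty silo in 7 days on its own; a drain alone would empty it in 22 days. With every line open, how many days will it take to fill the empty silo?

154/15 days

Net rate = 1/7 − 1/22 = (22 − 7)/154 = 15/154 per day.
Filling time = 1 ÷ (15/154) = 154/15 days.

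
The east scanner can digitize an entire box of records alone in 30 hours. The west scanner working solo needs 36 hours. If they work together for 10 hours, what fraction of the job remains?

Combined rate: 1/30 + 1/36 = (6 + 5)/180 = 11/180 per hour.
In 10 hours they complete 10·11/180 = 11/18 of the job.
So 7/18 remains.

7/18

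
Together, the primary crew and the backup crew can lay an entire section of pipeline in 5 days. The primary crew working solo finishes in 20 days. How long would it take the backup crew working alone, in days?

Combined rate is 1/5 per day.
Known contribution: 1/20 per day.
So the backup crew's rate is 1/5 − 1/20 = 3/20, meaning 20/3 days alone.

20/3 days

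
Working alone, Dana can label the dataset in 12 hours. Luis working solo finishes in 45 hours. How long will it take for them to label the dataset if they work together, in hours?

Combined rate: 1/12 + 1/45 = (15 + 4)/180 = 19/180 per hour.
Time = 1 ÷ (19/180) = 180/19 hours.

180/19 hours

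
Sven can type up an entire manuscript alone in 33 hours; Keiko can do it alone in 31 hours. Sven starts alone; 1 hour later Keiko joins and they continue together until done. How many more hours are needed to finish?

31/2 hours

In 1 hour Sven does 1/33 of the job, leaving 32/33.
Sven and Keiko together work at 64/1023 per hour, so finishing takes 32/33 ÷ 64/1023 = 31/2 hours.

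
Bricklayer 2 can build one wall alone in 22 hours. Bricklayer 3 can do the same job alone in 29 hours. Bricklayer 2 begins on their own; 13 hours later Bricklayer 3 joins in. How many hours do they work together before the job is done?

87/17 hours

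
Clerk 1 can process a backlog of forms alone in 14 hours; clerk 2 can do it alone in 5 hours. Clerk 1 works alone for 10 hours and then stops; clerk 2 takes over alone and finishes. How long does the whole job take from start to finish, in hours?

80/7 hours

In 10 hours clerk 1 does 10/14 = 5/7 of the job, leaving 2/7.
Clerk 2 works at 1/5 per hour, so finishing takes 2/7 ÷ 1/5 = 10/7 hours.
Total time = 10 + 10/7 = 80/7 hours.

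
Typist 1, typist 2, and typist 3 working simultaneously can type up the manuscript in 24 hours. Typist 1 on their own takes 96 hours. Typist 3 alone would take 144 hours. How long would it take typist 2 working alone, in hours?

288/7 hours

Combined rate is 1/24 per hour.
Known contribution: 1/96 + 1/144 = (3 + 2)/288 = 5/288 per hour.
So typist 2's rate is 1/24 − 5/288 = 7/288, meaning 288/7 hours alone.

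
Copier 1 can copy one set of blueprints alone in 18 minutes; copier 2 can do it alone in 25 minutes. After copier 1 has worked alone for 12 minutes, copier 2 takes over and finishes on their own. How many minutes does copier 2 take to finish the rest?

25/3 minutes

In 12 minutes copier 1 does 12/18 = 2/3 of the job, leaving 1/3.
Copier 2 works at 1/25 per minute, so finishing takes 1/3 ÷ 1/25 = 25/3 minutes.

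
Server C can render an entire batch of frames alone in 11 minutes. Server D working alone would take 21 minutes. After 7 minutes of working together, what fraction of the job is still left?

Combined rate: 1/11 + 1/21 = (21 + 11)/231 = 32/231 per minute.
In 7 minutes they complete 7·32/231 = 32/33 of the job.
So 1/33 remains.

1/33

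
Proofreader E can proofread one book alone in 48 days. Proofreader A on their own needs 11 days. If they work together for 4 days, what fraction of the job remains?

Combined rate: 1/48 + 1/11 = (11 + 48)/528 = 59/528 per day.
In 4 days they complete 4·59/528 = 59/132 of the job.
So 73/132 remains.

73/132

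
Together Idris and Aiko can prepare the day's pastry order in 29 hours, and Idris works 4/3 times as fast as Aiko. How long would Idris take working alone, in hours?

203/4 hours

Let Aiko's rate be r; then Idris's rate is (4/3)r, so together (4/3 + 1)r = (7/3)r = 1/29.
Thus r = 3/203 per hour.
Aiko alone: 203/3 hours; Idris alone: 203/4 hours.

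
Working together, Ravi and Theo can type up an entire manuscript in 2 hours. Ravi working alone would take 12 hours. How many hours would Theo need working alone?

12/5 hours

Combined rate is 1/2 per hour.
Known contribution: 1/12 per hour.
So Theo's rate is 1/2 − 1/12 = 5/12, meaning 12/5 hours alone.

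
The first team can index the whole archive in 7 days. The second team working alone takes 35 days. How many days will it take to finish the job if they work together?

With two workers the combined time is the product over the sum: 7·35/(7+35) = 245/42 = 35/6 days.

35/6 days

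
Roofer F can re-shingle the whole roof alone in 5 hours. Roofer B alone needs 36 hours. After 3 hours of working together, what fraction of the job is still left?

Combined rate: 1/5 + 1/36 = (36 + 5)/180 = 41/180 per hour.
In 3 hours they complete 3·41/180 = 41/60 of the job.
So 19/60 remains.

19/60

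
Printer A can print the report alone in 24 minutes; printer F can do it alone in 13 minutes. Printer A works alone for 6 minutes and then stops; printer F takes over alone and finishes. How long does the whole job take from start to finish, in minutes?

In 6 minutes printer A does 6/24 = 1/4 of the job, leaving 3/4.
Printer F works at 1/13 per minute, so finishing takes 3/4 ÷ 1/13 = 39/4 minutes.
Total time = 6 + 39/4 = 63/4 minutes.

63/4 minutes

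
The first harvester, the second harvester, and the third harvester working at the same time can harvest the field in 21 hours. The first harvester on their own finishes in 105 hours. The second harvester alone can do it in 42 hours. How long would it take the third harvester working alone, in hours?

70 hours

Combined rate is 1/21 per hour.
Known contribution: 1/105 + 1/42 = (2 + 5)/210 = 7/210 = 1/30 per hour.
So the third harvester's rate is 1/21 − 1/30 = 1/70, meaning 70 hours alone.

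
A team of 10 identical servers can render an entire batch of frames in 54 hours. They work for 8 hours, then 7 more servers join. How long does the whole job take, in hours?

One server does 1/540 of the job per hour.
After 8 hours with 10 servers, 4/27 is done (23/27 left).
With 17 servers the rate is 17/540, so the rest takes 23/27 ÷ 17/540 = 460/17 hours.
Total = 8 + 460/17 = 596/17 hours.

596/17 hours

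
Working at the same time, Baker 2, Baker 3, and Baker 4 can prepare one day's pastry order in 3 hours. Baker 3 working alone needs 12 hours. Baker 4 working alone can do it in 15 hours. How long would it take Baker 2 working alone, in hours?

60/11 hours

Combined rate is 1/3 per hour.
Known contribution: 1/12 + 1/15 = (5 + 4)/60 = 9/60 = 3/20 per hour.
So Baker 2's rate is 1/3 − 3/20 = 11/60, meaning 60/11 hours alone.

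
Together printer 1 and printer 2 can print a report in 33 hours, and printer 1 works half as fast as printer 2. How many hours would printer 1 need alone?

99 hours

Let printer 2's rate be r; then printer 1's rate is (1/2)r, so together (1/2 + 1)r = (3/2)r = 1/33.
Thus r = 2/99 per hour.
Printer 2 alone: 99/2 hours; printer 1 alone: 99 hours.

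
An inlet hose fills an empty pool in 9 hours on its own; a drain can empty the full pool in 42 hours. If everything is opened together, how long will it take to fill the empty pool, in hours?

126/11 hours

Net rate = 1/9 − 1/42 = (14 − 3)/126 = 11/126 per hour.
Filling time = 1 ÷ (11/126) = 126/11 hours.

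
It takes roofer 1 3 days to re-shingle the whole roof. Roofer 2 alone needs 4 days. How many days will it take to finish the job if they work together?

12/7 days

Combined rate: 1/3 + 1/4 = (4 + 3)/12 = 7/12 per day.
Time = 1 ÷ (7/12) = 12/7 days.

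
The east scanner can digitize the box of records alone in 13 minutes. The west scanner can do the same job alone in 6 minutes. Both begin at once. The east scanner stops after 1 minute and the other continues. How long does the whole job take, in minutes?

72/13 minutes

In the first 1 minute the combined rate is 19/78, so 19/78 of the job is done, leaving 59/78.
After the east scanner leaves the rate is 1/6 per minute; the remaining 59/78 takes 59/13 minutes.
Total = 1 + 59/13 = 72/13 minutes.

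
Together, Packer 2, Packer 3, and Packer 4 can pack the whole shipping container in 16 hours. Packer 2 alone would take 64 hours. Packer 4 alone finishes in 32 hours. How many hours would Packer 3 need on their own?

64 hours

Combined rate is 1/16 per hour.
Known contribution: 1/64 + 1/32 = (1 + 2)/64 = 3/64 per hour.
So Packer 3's rate is 1/16 − 3/64 = 1/64, meaning 64 hours alone.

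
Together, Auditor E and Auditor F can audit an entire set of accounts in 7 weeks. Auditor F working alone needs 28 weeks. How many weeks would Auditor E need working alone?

28/3 weeks

Combined rate is 1/7 per week.
Known contribution: 1/28 per week.
So Auditor E's rate is 1/7 − 1/28 = 3/28, meaning 28/3 weeks alone.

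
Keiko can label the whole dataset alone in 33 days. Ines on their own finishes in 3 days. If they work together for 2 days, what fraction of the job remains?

3/11

Combined rate: 1/33 + 1/3 = (1 + 11)/33 = 12/33 = 4/11 per day.
In 2 days they complete 2·4/11 = 8/11 of the job.
So 3/11 remains.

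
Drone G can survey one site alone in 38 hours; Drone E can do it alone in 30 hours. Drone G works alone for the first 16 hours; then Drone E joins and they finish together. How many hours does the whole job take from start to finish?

In 16 hours Drone G does 16/38 = 8/19 of the job, leaving 11/19.
Drone G and Drone E together work at 17/285 per hour, so finishing takes 11/19 ÷ 17/285 = 165/17 hours.
Total time = 16 + 165/17 = 437/17 hours.

437/17 hours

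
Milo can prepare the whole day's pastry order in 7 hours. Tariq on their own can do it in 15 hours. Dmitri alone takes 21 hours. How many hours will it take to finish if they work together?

35/9 hours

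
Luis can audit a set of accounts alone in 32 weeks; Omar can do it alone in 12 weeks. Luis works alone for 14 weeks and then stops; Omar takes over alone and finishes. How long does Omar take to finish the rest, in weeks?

27/4 weeks

In 14 weeks Luis does 14/32 = 7/16 of the job, leaving 9/16.
Omar works at 1/12 per week, so finishing takes 9/16 ÷ 1/12 = 27/4 weeks.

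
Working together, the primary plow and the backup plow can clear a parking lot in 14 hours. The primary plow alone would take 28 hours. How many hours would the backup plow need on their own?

Combined rate is 1/14 per hour.
Known contribution: 1/28 per hour.
So the backup plow's rate is 1/14 − 1/28 = 1/28, meaning 28 hours alone.

28 hours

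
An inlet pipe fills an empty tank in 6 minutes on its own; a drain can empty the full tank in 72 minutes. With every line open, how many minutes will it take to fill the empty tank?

72/11 minutes

Net rate = 1/6 − 1/72 = (12 − 1)/72 = 11/72 per minute.
Filling time = 1 ÷ (11/72) = 72/11 minutes.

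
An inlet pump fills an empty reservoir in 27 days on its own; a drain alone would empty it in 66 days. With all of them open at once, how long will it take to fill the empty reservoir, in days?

594/13 days

Net rate = 1/27 − 1/66 = (22 − 9)/594 = 13/594 per day.
Filling time = 1 ÷ (13/594) = 594/13 days.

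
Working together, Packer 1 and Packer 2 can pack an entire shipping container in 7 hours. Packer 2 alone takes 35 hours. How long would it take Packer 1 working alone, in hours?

35/4 hours

Combined rate is 1/7 per hour.
Known contribution: 1/35 per hour.
So Packer 1's rate is 1/7 − 1/35 = 4/35, meaning 35/4 hours alone.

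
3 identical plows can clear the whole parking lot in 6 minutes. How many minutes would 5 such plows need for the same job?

18/5 minutes

Total work is 3·6 = 18 plow-minutes.
With 5 plows: 18/5 minutes.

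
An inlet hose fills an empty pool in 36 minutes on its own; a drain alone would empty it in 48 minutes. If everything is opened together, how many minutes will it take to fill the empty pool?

144 minutes

Net rate = 1/36 − 1/48 = (4 − 3)/144 = 1/144 per minute.
Filling time = 1 ÷ (1/144) = 144 minutes.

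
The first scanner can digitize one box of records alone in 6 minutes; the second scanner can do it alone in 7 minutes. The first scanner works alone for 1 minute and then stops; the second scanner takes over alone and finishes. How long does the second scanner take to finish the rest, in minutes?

35/6 minutes

In 1 minute the first scanner does 1/6 of the job, leaving 5/6.
The second scanner works at 1/7 per minute, so finishing takes 5/6 ÷ 1/7 = 35/6 minutes.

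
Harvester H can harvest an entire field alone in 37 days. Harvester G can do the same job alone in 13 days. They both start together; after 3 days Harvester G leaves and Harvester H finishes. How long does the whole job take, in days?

In the first 3 days the combined rate is 50/481, so 150/481 of the job is done, leaving 331/481.
After Harvester G leaves the rate is 1/37 per day; the remaining 331/481 takes 331/13 days.
Total = 3 + 331/13 = 370/13 days.

370/13 days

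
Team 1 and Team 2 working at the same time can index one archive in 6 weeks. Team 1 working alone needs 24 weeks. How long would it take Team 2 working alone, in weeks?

8 weeks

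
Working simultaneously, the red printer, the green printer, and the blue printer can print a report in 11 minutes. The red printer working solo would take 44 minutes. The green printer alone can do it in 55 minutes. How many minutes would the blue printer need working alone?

20 minutes

Combined rate is 1/11 per minute.
Known contribution: 1/44 + 1/55 = (5 + 4)/220 = 9/220 per minute.
So the blue printer's rate is 1/11 − 9/220 = 1/20, meaning 20 minutes alone.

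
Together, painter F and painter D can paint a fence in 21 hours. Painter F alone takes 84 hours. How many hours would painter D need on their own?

28 hours

Combined rate is 1/21 per hour.
Known contribution: 1/84 per hour.
So painter D's rate is 1/21 − 1/84 = 1/28, meaning 28 hours alone.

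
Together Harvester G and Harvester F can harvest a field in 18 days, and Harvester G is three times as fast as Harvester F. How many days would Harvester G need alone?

24 days

Let Harvester F's rate be r; then Harvester G's rate is 3r, so together (3 + 1)r = 4r = 1/18.
Thus r = 1/72 per day.
Harvester F alone: 72 days; Harvester G alone: 24 days.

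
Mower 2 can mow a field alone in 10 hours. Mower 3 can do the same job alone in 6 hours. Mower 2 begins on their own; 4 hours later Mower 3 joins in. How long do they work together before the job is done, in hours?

9/4 hours

In the first 4 hours Mower 2 alone does 4/10 = 2/5 of the job, leaving 3/5.
Once everyone is working, combined rate: 1/10 + 1/6 = (3 + 5)/30 = 8/30 = 4/15 per hour.
Remaining 3/5 at 4/15 per hour takes 9/4 hours.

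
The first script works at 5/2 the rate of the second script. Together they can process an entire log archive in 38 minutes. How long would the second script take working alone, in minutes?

Let the second script's rate be r; then the first script's rate is (5/2)r, so together (5/2 + 1)r = (7/2)r = 1/38.
Thus r = 1/133 per minute.
The second script alone: 133 minutes; the first script alone: 266/5 minutes.

133 minutes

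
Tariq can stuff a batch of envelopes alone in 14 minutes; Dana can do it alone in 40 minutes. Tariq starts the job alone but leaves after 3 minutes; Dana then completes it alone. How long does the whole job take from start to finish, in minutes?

241/7 minutes

In 3 minutes Tariq does 3/14 of the job, leaving 11/14.
Dana works at 1/40 per minute, so finishing takes 11/14 ÷ 1/40 = 220/7 minutes.
Total time = 3 + 220/7 = 241/7 minutes.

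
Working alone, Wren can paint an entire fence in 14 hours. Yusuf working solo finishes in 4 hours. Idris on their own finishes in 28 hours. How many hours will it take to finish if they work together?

14/5 hours

Combined rate: 1/14 + 1/4 + 1/28 = (2 + 7 + 1)/28 = 10/28 = 5/14 per hour.
Time = 1 ÷ (5/14) = 14/5 hours.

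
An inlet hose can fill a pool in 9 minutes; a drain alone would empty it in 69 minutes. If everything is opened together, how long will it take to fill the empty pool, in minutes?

207/20 minutes

Net rate = 1/9 − 1/69 = (23 − 3)/207 = 20/207 per minute.
Filling time = 1 ÷ (20/207) = 207/20 minutes.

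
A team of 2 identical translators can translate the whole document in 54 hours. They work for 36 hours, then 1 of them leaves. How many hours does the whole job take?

One translator does 1/108 of the job per hour.
After 36 hours with 2 translators, 2/3 is done (1/3 left).
With 1 translator the rate is 1/108, so the rest takes 1/3 ÷ 1/108 = 36 hours.
Total = 36 + 36 = 72 hours.

72 hours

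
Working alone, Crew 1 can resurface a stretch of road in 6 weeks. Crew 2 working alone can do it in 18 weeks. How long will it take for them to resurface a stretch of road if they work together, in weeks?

9/2 weeks

With two workers the combined time is the product over the sum: 6·18/(6+18) = 108/24 = 9/2 weeks.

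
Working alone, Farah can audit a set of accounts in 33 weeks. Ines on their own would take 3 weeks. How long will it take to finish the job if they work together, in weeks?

With two workers the combined time is the product over the sum: 33·3/(33+3) = 99/36 = 11/4 weeks.

11/4 weeks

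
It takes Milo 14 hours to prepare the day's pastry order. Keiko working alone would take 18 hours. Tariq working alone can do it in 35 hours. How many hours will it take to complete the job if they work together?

45/7 hours

Combined rate: 1/14 + 1/18 + 1/35 = (45 + 35 + 18)/630 = 98/630 = 7/45 per hour.
Time = 1 ÷ (7/45) = 45/7 hours.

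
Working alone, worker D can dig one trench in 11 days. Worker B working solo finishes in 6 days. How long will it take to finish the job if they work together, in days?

66/17 days

Combined rate: 1/11 + 1/6 = (6 + 11)/66 = 17/66 per day.
Time = 1 ÷ (17/66) = 66/17 days.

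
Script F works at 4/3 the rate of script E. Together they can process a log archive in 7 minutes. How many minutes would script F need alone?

49/4 minutes

Let script E's rate be r; then script F's rate is (4/3)r, so together (4/3 + 1)r = (7/3)r = 1/7.
Thus r = 3/49 per minute.
Script E alone: 49/3 minutes; script F alone: 49/4 minutes.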